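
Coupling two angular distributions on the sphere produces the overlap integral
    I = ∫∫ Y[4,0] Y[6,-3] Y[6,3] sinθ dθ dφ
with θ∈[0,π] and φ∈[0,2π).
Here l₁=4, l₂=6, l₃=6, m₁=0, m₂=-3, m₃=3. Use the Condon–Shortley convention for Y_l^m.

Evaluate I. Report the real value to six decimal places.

0.081461

Rules hold: Σm=0, L=16 even, 2≤6≤10.
N = 9·13·13 = 1521
Δ = 4!·4!·8!/17! = 1/15315300
Racah Σ t=0..4: t=0:+1/829440 t=1:−1/25920 t=2:+1/9216 t=3:−1/25920 t=4:+1/829440 = 7/207360
⇒ 3j(4 6 6; 0 0 0)² = 28/2431, sgn +1
Racah Σ t=0..3: t=0:+1/414720 t=1:−1/51840 t=2:+1/80640 t=3:−1/1451520 = -1/193536
⇒ 3j(4 6 6; 0 -3 3)² = 81/17017, sgn +1
4πI² = N·(3j₀)²·(3jₘ)² = 2916/34969
I = +1·√(0.0833881/4π) = 0.08146053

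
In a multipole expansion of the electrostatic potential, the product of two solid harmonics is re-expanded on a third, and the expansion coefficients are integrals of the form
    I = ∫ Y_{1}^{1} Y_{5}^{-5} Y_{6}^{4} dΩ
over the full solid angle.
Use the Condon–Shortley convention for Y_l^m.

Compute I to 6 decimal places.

Checks pass: Σm=0; 12 even; l₃=6∈[4,6].
(2·1+1)(2·5+1)(2·6+1) = 429
Δ: 0! 2! 10! / 13! → 1/858
sum: t=0:+1/14400 = 1/14400
3j²(1 5 6; 0 0 0) = Δ·Π!·Σ² = 6/143  (sign +1)
sum: t=0:+1/7257600 = 1/7257600
3j²(1 5 6; 1 -5 4) = Δ·Π!·Σ² = 1/858  (sign +1)
combine: 4πI² = 429·6/143·1/858 = 3/143
take √, sign +1: I = 0.04085899

0.040859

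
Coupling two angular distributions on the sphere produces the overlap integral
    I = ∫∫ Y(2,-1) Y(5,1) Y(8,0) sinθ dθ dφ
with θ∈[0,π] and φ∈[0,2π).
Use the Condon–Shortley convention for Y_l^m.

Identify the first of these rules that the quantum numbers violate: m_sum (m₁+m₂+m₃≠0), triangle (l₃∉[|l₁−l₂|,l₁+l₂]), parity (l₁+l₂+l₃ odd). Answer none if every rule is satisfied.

triangle

azimuthal sum: -1 + 1 + 0 = 0  ✓
3 ≤ 8 ≤ 7 (triangle on l)  ✗
L = 2 + 5 + 8 = 15 (odd)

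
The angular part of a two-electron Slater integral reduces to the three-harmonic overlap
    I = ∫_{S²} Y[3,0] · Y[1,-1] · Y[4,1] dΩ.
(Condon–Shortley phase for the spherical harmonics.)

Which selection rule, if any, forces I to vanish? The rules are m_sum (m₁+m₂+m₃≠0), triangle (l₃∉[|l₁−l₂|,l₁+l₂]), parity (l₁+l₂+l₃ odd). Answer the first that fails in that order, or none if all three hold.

none

m₁+m₂+m₃ = 0 − 1 + 1 = 0  ✓
triangle: |3−1|=2 ≤ l₃=4 ≤ 3+1=4  ✓
parity: l₁+l₂+l₃ = 8 is even  ✓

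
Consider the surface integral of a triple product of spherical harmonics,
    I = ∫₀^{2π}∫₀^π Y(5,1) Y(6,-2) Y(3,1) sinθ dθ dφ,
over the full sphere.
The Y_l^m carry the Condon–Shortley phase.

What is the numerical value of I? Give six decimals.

0.134828

Rules hold: Σm=0, L=14 even, 1≤3≤11.
N = 11·13·7 = 1001
Δ = 8!·2!·4!/15! = 1/675675
Racah Σ t=3..5: t=3:−1/8640 t=4:+1/2304 t=5:−1/8640 = 7/34560
⇒ 3j(5 6 3; 0 0 0)² = 7/429, sgn -1
Racah Σ t=2..4: t=2:+1/11520 t=3:−1/4320 t=4:+1/27648 = -1/9216
⇒ 3j(5 6 3; 1 -2 1)² = 2/143, sgn -1
4πI² = N·(3j₀)²·(3jₘ)² = 98/429
I = +1·√(0.228438/4π) = 0.13482780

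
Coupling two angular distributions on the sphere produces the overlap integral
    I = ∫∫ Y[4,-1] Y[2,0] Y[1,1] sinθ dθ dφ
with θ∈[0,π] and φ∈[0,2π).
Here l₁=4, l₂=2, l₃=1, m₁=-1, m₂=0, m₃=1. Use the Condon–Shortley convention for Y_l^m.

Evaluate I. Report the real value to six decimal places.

0.000000

|4−2|≤1≤4+2 violated ⇒ I = 0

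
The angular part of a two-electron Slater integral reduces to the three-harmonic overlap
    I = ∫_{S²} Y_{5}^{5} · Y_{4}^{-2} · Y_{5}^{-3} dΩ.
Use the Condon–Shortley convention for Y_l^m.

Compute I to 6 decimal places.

-0.184127

Rules hold: Σm=0, L=14 even, 1≤5≤9.
N = 11·9·11 = 1089
Δ = 4!·6!·4!/15! = 1/3153150
Racah Σ t=0..4: t=0:+1/69120 t=1:−1/1728 t=2:+1/576 t=3:−1/1728 t=4:+1/69120 = 7/11520
⇒ 3j(5 4 5; 0 0 0)² = 2/143, sgn -1
Racah Σ t=0..0: t=0:+1/69120 = 1/69120
⇒ 3j(5 4 5; 5 -2 -3)² = 4/143, sgn +1
4πI² = N·(3j₀)²·(3jₘ)² = 72/169
I = -1·√(0.426036/4π) = -0.18412721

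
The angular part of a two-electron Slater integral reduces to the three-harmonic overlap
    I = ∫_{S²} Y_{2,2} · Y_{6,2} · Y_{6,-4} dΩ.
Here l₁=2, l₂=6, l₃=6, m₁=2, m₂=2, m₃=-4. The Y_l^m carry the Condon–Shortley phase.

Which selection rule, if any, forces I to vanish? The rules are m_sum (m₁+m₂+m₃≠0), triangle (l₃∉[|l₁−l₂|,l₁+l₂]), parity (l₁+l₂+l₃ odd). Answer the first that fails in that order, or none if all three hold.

m₁+m₂+m₃ = 2 + 2 − 4 = 0  ✓
triangle: |2−6|=4 ≤ l₃=6 ≤ 2+6=8  ✓
parity: l₁+l₂+l₃ = 14 is even  ✓

none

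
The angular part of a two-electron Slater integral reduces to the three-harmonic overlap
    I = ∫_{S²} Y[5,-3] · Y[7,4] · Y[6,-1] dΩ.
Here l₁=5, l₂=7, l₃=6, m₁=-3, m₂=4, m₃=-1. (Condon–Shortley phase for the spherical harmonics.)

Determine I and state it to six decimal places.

-0.099902

Rules hold: Σm=0, L=18 even, 2≤6≤12.
N = 11·15·13 = 2145
Δ = 6!·4!·8!/19! = 1/174594420
Racah Σ t=1..5: t=1:−1/4147200 t=2:+1/207360 t=3:−1/82944 t=4:+1/207360 t=5:−1/4147200 = -1/345600
⇒ 3j(5 7 6; 0 0 0)² = 420/46189, sgn -1
Racah Σ t=4..6: t=4:+1/5806080 t=5:−1/1036800 t=6:+1/2073600 = -1/3225600
⇒ 3j(5 7 6; -3 4 -1)² = 27/4199, sgn +1
4πI² = N·(3j₀)²·(3jₘ)² = 170100/1356277
I = -1·√(0.125417/4π) = -0.09990173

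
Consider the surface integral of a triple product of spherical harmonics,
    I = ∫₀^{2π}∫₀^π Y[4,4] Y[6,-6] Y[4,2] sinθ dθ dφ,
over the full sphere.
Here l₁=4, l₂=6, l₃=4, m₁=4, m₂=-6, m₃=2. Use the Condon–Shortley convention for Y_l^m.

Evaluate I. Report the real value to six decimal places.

-0.163436

Checks pass: Σm=0; 14 even; l₃=4∈[2,10].
(2·4+1)(2·6+1)(2·4+1) = 1053
Δ: 6! 2! 6! / 15! → 1/1261260
sum: t=2:+1/4608 t=3:−1/1296 t=4:+1/4608 = -7/20736
3j²(4 6 4; 0 0 0) = Δ·Π!·Σ² = 20/1287  (sign -1)
sum: t=0:+1/1036800 = 1/1036800
3j²(4 6 4; 4 -6 2) = Δ·Π!·Σ² = 4/195  (sign +1)
combine: 4πI² = 1053·20/1287·4/195 = 48/143
take √, sign -1: I = -0.16343598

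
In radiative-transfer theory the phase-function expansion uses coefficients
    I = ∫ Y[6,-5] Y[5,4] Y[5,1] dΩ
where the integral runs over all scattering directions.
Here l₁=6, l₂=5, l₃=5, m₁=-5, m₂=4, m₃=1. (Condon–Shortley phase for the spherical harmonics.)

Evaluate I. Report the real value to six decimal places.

0.158629

m-sum 0 ✓  L=16 even ✓  1≤5≤11 ✓
Π(2lᵢ+1) = 13×11×11 = 1573
triangle coeff Δ(6,5,5) = 1/28588560
Σ_t [1,5]: t=1:−1/345600 t=2:+1/13824 t=3:−1/5184 t=4:+1/13824 t=5:−1/345600 = -7/129600
(3j)²=80/7293 [(6 5 5; 0 0 0)], sign=+1
Σ_t [5,6]: t=5:−1/2073600 t=6:+1/518400 = 1/691200
(3j)²=81/4420 [(6 5 5; -5 4 1)], sign=+1
⇒ 4πI² = 1188/3757
I = (+1)√(1188/3757/(4π)) = 0.15862904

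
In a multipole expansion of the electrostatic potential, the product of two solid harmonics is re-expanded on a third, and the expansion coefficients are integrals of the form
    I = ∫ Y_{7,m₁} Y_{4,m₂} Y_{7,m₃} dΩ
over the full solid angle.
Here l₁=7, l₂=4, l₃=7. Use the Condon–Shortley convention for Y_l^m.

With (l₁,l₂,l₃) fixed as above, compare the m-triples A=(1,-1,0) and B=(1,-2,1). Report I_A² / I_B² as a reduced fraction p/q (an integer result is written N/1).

Same 7,4,7: normalisation and zero-m 3j drop out of the ratio.
A: Δ: 4! 10! 4! / 19! → 1/58198140; sum: t=0:+1/2488320 t=1:−1/345600 t=2:+1/414720 t=3:−1/4354560 = -1/3225600; 3j²(7 4 7; 1 -1 0) = Δ·Π!·Σ² = 81/92378  (sign +1)
B: Δ: 4! 10! 4! / 19! → 1/58198140; sum: t=0:+1/1658880 t=1:−1/518400 t=2:+1/1658880 = -1/1382400; 3j²(7 4 7; 1 -2 1) = Δ·Π!·Σ² = 504/46189  (sign -1)
I_A²/I_B² = (81/92378)/(504/46189) = 9/112

9/112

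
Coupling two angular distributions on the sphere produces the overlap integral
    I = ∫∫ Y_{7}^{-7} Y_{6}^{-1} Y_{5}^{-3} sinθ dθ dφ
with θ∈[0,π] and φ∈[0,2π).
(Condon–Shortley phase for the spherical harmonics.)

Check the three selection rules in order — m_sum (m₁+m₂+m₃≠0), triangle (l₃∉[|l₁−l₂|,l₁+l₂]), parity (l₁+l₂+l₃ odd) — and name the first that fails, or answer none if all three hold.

m₁+m₂+m₃ = -7 − 1 − 3 = -11  ✗
triangle: |7−6|=1 ≤ l₃=5 ≤ 7+6=13
parity: l₁+l₂+l₃ = 18 is even

m_sum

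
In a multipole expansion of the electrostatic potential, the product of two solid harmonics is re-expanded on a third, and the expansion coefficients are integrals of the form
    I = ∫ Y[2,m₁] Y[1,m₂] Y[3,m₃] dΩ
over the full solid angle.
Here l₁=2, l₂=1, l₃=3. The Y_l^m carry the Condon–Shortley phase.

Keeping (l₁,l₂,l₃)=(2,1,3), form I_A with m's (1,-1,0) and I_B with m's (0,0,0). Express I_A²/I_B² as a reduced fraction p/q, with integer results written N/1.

Shared (l₁,l₂,l₃)=(2,1,3): N and (l;000)² cancel in I_A²/I_B².
A: Δ = 0!·4!·2!/7! = 1/105; Racah Σ t=0..0: t=0:+1/12 = 1/12; ⇒ 3j(2 1 3; 1 -1 0)² = 1/35, sgn -1
B: Δ = 0!·4!·2!/7! = 1/105; Racah Σ t=0..0: t=0:+1/4 = 1/4; ⇒ 3j(2 1 3; 0 0 0)² = 3/35, sgn -1
I_A²/I_B² = (1/35)/(3/35) = 1/3

1/3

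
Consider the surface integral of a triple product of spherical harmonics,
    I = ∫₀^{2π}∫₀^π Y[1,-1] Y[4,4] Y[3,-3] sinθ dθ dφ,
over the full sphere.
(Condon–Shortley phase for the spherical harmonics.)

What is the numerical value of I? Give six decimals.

0.325735

Rules hold: Σm=0, L=8 even, 3≤3≤5.
N = 3·9·7 = 189
Δ = 2!·0!·6!/9! = 1/252
Racah Σ t=1..1: t=1:−1/36 = -1/36
⇒ 3j(1 4 3; 0 0 0)² = 4/63, sgn +1
Racah Σ t=2..2: t=2:+1/1440 = 1/1440
⇒ 3j(1 4 3; -1 4 -3)² = 1/9, sgn +1
4πI² = N·(3j₀)²·(3jₘ)² = 4/3
I = +1·√(1.33333/4π) = 0.32573501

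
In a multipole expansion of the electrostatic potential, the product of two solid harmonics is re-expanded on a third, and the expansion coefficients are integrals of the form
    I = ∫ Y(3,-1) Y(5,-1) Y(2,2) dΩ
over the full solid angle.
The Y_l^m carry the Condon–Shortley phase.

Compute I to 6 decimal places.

-0.092802

Checks pass: Σm=0; 10 even; l₃=2∈[2,8].
(2·3+1)(2·5+1)(2·2+1) = 385
Δ: 6! 0! 4! / 11! → 1/2310
sum: t=3:−1/144 = -1/144
3j²(3 5 2; 0 0 0) = Δ·Π!·Σ² = 10/231  (sign -1)
sum: t=4:+1/1152 = 1/1152
3j²(3 5 2; -1 -1 2) = Δ·Π!·Σ² = 1/154  (sign +1)
combine: 4πI² = 385·10/231·1/154 = 25/231
take √, sign -1: I = -0.09280237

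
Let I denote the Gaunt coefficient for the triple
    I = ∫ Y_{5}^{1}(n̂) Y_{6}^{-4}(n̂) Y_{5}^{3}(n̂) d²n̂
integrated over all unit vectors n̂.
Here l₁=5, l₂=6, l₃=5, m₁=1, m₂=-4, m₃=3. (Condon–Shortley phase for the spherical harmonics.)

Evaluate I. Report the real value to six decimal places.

-0.069086

Rules hold: Σm=0, L=16 even, 1≤5≤11.
N = 11·13·11 = 1573
Δ = 6!·4!·6!/17! = 1/28588560
Racah Σ t=1..5: t=1:−1/345600 t=2:+1/13824 t=3:−1/5184 t=4:+1/13824 t=5:−1/345600 = -7/129600
⇒ 3j(5 6 5; 0 0 0)² = 80/7293, sgn +1
Racah Σ t=0..2: t=0:+1/829440 t=1:−1/86400 t=2:+1/138240 = -13/4147200
⇒ 3j(5 6 5; 1 -4 3)² = 13/3740, sgn -1
4πI² = N·(3j₀)²·(3jₘ)² = 52/867
I = -1·√(0.0599769/4π) = -0.06908555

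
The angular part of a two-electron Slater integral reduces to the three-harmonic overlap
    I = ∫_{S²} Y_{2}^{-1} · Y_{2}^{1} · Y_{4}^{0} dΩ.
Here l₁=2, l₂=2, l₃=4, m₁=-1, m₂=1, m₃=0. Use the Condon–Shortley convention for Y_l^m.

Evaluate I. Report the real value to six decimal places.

m-sum 0 ✓  L=8 even ✓  0≤4≤4 ✓
Π(2lᵢ+1) = 5×5×9 = 225
triangle coeff Δ(2,2,4) = 1/630
Σ_t [0,0]: t=0:+1/16 = 1/16
(3j)²=2/35 [(2 2 4; 0 0 0)], sign=+1
Σ_t [0,0]: t=0:+1/36 = 1/36
(3j)²=8/315 [(2 2 4; -1 1 0)], sign=+1
⇒ 4πI² = 16/49
I = (+1)√(16/49/(4π)) = 0.16119702

0.161197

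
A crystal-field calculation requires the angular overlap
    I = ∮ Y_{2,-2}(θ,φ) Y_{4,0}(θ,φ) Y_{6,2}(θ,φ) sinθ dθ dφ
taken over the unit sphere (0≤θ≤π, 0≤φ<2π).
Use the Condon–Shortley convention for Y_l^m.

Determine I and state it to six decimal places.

0.133065

m-sum 0 ✓  L=12 even ✓  2≤6≤6 ✓
Π(2lᵢ+1) = 5×9×13 = 585
triangle coeff Δ(2,4,6) = 1/6435
Σ_t [0,0]: t=0:+1/2304 = 1/2304
(3j)²=5/143 [(2 4 6; 0 0 0)], sign=+1
Σ_t [0,0]: t=0:+1/13824 = 1/13824
(3j)²=14/1287 [(2 4 6; -2 0 2)], sign=+1
⇒ 4πI² = 350/1573
I = (+1)√(350/1573/(4π)) = 0.13306527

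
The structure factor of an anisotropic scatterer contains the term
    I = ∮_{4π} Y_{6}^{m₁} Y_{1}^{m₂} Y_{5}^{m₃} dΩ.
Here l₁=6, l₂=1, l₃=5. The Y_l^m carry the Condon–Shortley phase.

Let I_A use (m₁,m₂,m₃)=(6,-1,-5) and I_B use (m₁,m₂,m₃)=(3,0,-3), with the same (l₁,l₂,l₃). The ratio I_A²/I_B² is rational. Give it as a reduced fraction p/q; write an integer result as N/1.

Shared (l₁,l₂,l₃)=(6,1,5): N and (l;000)² cancel in I_A²/I_B².
A: Δ = 2!·10!·0!/13! = 1/858; Racah Σ t=0..0: t=0:+1/7257600 = 1/7257600; ⇒ 3j(6 1 5; 6 -1 -5)² = 1/13, sgn +1
B: Δ = 2!·10!·0!/13! = 1/858; Racah Σ t=1..1: t=1:−1/80640 = -1/80640; ⇒ 3j(6 1 5; 3 0 -3)² = 9/286, sgn -1
I_A²/I_B² = (1/13)/(9/286) = 22/9

22/9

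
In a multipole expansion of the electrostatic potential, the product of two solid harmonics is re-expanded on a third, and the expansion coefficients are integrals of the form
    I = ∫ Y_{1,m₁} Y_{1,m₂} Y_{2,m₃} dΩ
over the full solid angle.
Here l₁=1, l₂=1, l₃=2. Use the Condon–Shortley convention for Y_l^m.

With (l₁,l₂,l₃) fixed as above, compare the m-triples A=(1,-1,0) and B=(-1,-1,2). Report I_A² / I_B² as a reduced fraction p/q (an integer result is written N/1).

l's match ⇒ only the (l;m) 3-j factors differ between A and B.
A: triangle coeff Δ(1,1,2) = 1/30; Σ_t [0,0]: t=0:+1/4 = 1/4; (3j)²=1/30 [(1 1 2; 1 -1 0)], sign=+1
B: triangle coeff Δ(1,1,2) = 1/30; Σ_t [0,0]: t=0:+1/4 = 1/4; (3j)²=1/5 [(1 1 2; -1 -1 2)], sign=+1
I_A²/I_B² = (1/30)/(1/5) = 1/6

1/6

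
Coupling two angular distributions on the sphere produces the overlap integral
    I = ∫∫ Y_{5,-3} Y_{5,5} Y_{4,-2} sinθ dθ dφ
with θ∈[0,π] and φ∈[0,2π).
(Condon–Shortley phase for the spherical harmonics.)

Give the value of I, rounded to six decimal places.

Checks pass: Σm=0; 14 even; l₃=4∈[0,10].
(2·5+1)(2·5+1)(2·4+1) = 1089
Δ: 6! 4! 4! / 15! → 1/3153150
sum: t=1:−1/69120 t=2:+1/1728 t=3:−1/576 t=4:+1/1728 t=5:−1/69120 = -7/11520
3j²(5 5 4; 0 0 0) = Δ·Π!·Σ² = 2/143  (sign -1)
sum: t=6:+1/69120 = 1/69120
3j²(5 5 4; -3 5 -2) = Δ·Π!·Σ² = 4/143  (sign +1)
combine: 4πI² = 1089·2/143·4/143 = 72/169
take √, sign -1: I = -0.18412721

-0.184127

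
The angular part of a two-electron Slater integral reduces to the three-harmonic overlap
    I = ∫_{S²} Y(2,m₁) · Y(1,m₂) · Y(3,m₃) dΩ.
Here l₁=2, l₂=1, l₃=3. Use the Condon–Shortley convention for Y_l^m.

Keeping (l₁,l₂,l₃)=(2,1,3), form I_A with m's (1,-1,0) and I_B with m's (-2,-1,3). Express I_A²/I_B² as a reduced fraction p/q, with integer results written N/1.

Shared (l₁,l₂,l₃)=(2,1,3): N and (l;000)² cancel in I_A²/I_B².
A: Δ = 0!·4!·2!/7! = 1/105; Racah Σ t=0..0: t=0:+1/12 = 1/12; ⇒ 3j(2 1 3; 1 -1 0)² = 1/35, sgn -1
B: Δ = 0!·4!·2!/7! = 1/105; Racah Σ t=0..0: t=0:+1/48 = 1/48; ⇒ 3j(2 1 3; -2 -1 3)² = 1/7, sgn +1
I_A²/I_B² = (1/35)/(1/7) = 1/5

1/5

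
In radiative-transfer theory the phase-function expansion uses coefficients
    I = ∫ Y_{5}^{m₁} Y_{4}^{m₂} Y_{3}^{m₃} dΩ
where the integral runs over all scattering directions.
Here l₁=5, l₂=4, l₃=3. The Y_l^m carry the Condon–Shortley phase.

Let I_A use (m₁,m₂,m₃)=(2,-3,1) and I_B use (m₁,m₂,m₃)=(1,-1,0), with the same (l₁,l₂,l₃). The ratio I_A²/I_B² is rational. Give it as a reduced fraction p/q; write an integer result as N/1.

2401/1083

Shared (l₁,l₂,l₃)=(5,4,3): N and (l;000)² cancel in I_A²/I_B².
A: Δ = 6!·4!·2!/13! = 1/180180; Racah Σ t=0..1: t=0:+1/4320 t=1:−1/960 = -7/8640; ⇒ 3j(5 4 3; 2 -3 1)² = 343/12870, sgn -1
B: Δ = 6!·4!·2!/13! = 1/180180; Racah Σ t=1..3: t=1:−1/1440 t=2:+1/192 t=3:−1/432 = 19/8640; ⇒ 3j(5 4 3; 1 -1 0)² = 361/30030, sgn -1
I_A²/I_B² = (343/12870)/(361/30030) = 2401/1083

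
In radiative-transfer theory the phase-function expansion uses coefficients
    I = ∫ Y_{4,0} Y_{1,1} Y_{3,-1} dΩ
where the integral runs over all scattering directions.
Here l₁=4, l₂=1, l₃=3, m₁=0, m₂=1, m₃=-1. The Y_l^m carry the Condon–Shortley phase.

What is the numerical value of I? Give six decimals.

0.150786

Checks pass: Σm=0; 8 even; l₃=3∈[3,5].
(2·4+1)(2·1+1)(2·3+1) = 189
Δ: 2! 6! 0! / 9! → 1/252
sum: t=1:−1/36 = -1/36
3j²(4 1 3; 0 0 0) = Δ·Π!·Σ² = 4/63  (sign +1)
sum: t=2:+1/96 = 1/96
3j²(4 1 3; 0 1 -1) = Δ·Π!·Σ² = 1/42  (sign +1)
combine: 4πI² = 189·4/63·1/42 = 2/7
take √, sign +1: I = 0.15078601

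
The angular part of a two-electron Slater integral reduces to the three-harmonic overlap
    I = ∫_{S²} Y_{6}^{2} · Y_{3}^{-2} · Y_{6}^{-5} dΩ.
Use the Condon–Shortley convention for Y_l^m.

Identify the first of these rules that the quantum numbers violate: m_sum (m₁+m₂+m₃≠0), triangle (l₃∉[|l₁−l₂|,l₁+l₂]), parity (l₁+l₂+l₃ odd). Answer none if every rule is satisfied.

m_sum

m₁+m₂+m₃ = 2 − 2 − 5 = -5  ✗
triangle: |6−3|=3 ≤ l₃=6 ≤ 6+3=9
parity: l₁+l₂+l₃ = 15 is odd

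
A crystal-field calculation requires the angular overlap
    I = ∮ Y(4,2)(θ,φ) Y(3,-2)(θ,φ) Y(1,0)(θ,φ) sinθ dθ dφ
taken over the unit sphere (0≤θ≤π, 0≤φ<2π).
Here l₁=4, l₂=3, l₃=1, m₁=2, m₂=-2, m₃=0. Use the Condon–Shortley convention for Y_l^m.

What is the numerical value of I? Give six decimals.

0.213244

Rules hold: Σm=0, L=8 even, 1≤1≤7.
N = 9·7·3 = 189
Δ = 6!·2!·0!/9! = 1/252
Racah Σ t=3..3: t=3:−1/36 = -1/36
⇒ 3j(4 3 1; 0 0 0)² = 4/63, sgn +1
Racah Σ t=1..1: t=1:−1/120 = -1/120
⇒ 3j(4 3 1; 2 -2 0)² = 1/21, sgn +1
4πI² = N·(3j₀)²·(3jₘ)² = 4/7
I = +1·√(0.571429/4π) = 0.21324362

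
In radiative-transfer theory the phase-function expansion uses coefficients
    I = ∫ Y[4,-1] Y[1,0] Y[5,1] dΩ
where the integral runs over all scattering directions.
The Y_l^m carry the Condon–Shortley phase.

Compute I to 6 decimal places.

-0.240571

m-sum 0 ✓  L=10 even ✓  3≤5≤5 ✓
Π(2lᵢ+1) = 9×3×11 = 297
triangle coeff Δ(4,1,5) = 1/495
Σ_t [0,0]: t=0:+1/576 = 1/576
(3j)²=5/99 [(4 1 5; 0 0 0)], sign=-1
Σ_t [0,0]: t=0:+1/720 = 1/720
(3j)²=8/165 [(4 1 5; -1 0 1)], sign=+1
⇒ 4πI² = 8/11
I = (-1)√(8/11/(4π)) = -0.24057125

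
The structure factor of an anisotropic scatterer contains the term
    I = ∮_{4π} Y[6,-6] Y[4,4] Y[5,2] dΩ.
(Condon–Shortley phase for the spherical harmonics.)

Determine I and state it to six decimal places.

0.000000

Σlᵢ=15 odd — θ-integrand is odd under cosθ→−cosθ; I=0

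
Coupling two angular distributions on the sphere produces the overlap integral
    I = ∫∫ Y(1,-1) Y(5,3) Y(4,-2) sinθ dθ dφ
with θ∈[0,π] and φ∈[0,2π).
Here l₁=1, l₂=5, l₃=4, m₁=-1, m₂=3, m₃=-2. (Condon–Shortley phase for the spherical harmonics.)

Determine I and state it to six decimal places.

-0.259847

Checks pass: Σm=0; 10 even; l₃=4∈[4,6].
(2·1+1)(2·5+1)(2·4+1) = 297
Δ: 2! 0! 8! / 11! → 1/495
sum: t=1:−1/576 = -1/576
3j²(1 5 4; 0 0 0) = Δ·Π!·Σ² = 5/99  (sign -1)
sum: t=2:+1/2880 = 1/2880
3j²(1 5 4; -1 3 -2) = Δ·Π!·Σ² = 28/495  (sign +1)
combine: 4πI² = 297·5/99·28/495 = 28/33
take √, sign -1: I = -0.25984664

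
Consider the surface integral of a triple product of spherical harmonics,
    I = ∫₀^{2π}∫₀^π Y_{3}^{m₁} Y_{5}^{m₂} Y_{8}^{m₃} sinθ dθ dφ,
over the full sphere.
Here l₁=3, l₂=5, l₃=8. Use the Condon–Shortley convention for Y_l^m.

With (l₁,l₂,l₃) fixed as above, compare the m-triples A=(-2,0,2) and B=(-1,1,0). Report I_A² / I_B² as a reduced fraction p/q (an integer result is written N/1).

Same 3,5,8: normalisation and zero-m 3j drop out of the ratio.
A: Δ: 0! 6! 10! / 17! → 1/136136; sum: t=0:+1/1728000 = 1/1728000; 3j²(3 5 8; -2 0 2) = Δ·Π!·Σ² = 27/2431  (sign +1)
B: Δ: 0! 6! 10! / 17! → 1/136136; sum: t=0:+1/829440 = 1/829440; 3j²(3 5 8; -1 1 0) = Δ·Π!·Σ² = 35/2431  (sign +1)
I_A²/I_B² = (27/2431)/(35/2431) = 27/35

27/35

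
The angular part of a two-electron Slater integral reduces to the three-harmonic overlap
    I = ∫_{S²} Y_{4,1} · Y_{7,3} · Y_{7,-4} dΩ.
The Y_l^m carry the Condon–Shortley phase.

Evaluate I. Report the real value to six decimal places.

m-sum 0 ✓  L=18 even ✓  3≤7≤11 ✓
Π(2lᵢ+1) = 9×15×15 = 2025
triangle coeff Δ(4,7,7) = 1/58198140
Σ_t [0,4]: t=0:+1/17418240 t=1:−1/622080 t=2:+1/230400 t=3:−1/622080 t=4:+1/17418240 = 1/806400
(3j)²=2268/230945 [(4 7 7; 0 0 0)], sign=-1
Σ_t [0,3]: t=0:+1/522547200 t=1:−1/8709120 t=2:+1/1935360 t=3:−1/4354560 = 13/74649600
(3j)²=91/11628 [(4 7 7; 1 3 -4)], sign=-1
⇒ 4πI² = 178605/1147619
I = (+1)√(178605/1147619/(4π)) = 0.11128663

0.111287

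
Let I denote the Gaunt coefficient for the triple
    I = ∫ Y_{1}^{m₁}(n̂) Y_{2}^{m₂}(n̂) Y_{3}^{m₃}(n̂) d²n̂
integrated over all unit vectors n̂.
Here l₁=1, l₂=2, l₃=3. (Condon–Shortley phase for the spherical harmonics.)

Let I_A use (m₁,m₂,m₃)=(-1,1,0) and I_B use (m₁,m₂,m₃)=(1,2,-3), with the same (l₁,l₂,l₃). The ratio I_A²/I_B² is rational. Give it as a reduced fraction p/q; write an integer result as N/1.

1/5

Shared (l₁,l₂,l₃)=(1,2,3): N and (l;000)² cancel in I_A²/I_B².
A: Δ = 0!·2!·4!/7! = 1/105; Racah Σ t=0..0: t=0:+1/12 = 1/12; ⇒ 3j(1 2 3; -1 1 0)² = 1/35, sgn -1
B: Δ = 0!·2!·4!/7! = 1/105; Racah Σ t=0..0: t=0:+1/48 = 1/48; ⇒ 3j(1 2 3; 1 2 -3)² = 1/7, sgn +1
I_A²/I_B² = (1/35)/(1/7) = 1/5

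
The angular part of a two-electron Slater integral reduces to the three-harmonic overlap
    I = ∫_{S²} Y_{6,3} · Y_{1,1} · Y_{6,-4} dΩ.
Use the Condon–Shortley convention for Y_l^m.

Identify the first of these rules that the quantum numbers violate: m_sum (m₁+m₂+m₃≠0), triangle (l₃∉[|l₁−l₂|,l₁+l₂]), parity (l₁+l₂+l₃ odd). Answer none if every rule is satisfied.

m₁+m₂+m₃ = 3 + 1 − 4 = 0  ✓
triangle: |6−1|=5 ≤ l₃=6 ≤ 6+1=7  ✓
parity: l₁+l₂+l₃ = 13 is odd  ✗

parity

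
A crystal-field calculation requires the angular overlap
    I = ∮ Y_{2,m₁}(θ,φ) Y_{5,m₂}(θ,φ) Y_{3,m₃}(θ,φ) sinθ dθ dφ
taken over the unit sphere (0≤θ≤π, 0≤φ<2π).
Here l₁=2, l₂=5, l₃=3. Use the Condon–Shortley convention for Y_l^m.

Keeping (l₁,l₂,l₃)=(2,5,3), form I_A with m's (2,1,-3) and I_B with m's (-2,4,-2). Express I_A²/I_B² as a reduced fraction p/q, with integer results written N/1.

Same 2,5,3: normalisation and zero-m 3j drop out of the ratio.
A: Δ: 4! 0! 6! / 11! → 1/2310; sum: t=0:+1/17280 = 1/17280; 3j²(2 5 3; 2 1 -3) = Δ·Π!·Σ² = 1/2310  (sign +1)
B: Δ: 4! 0! 6! / 11! → 1/2310; sum: t=4:+1/2880 = 1/2880; 3j²(2 5 3; -2 4 -2) = Δ·Π!·Σ² = 3/55  (sign -1)
I_A²/I_B² = (1/2310)/(3/55) = 1/126

1/126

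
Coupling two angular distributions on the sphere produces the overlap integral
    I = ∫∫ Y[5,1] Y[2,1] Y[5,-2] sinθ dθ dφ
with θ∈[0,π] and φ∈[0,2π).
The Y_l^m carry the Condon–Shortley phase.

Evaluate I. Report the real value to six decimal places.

Checks pass: Σm=0; 12 even; l₃=5∈[3,7].
(2·5+1)(2·2+1)(2·5+1) = 605
Δ: 2! 8! 2! / 13! → 1/38610
sum: t=0:+1/2880 t=1:−1/576 t=2:+1/2880 = -1/960
3j²(5 2 5; 0 0 0) = Δ·Π!·Σ² = 10/429  (sign +1)
sum: t=1:−1/1440 t=2:+1/2880 = -1/2880
3j²(5 2 5; 1 1 -2) = Δ·Π!·Σ² = 7/715  (sign +1)
combine: 4πI² = 605·10/429·7/715 = 70/507
take √, sign +1: I = 0.10481902

0.104819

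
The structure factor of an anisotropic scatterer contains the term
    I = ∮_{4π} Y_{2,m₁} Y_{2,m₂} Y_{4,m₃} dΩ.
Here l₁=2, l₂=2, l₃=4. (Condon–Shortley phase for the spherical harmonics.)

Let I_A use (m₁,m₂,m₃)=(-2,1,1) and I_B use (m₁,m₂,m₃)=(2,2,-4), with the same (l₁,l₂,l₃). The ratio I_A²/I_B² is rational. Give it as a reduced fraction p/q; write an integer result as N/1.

1/14

Shared (l₁,l₂,l₃)=(2,2,4): N and (l;000)² cancel in I_A²/I_B².
A: Δ = 0!·4!·4!/9! = 1/630; Racah Σ t=0..0: t=0:+1/144 = 1/144; ⇒ 3j(2 2 4; -2 1 1)² = 1/126, sgn -1
B: Δ = 0!·4!·4!/9! = 1/630; Racah Σ t=0..0: t=0:+1/576 = 1/576; ⇒ 3j(2 2 4; 2 2 -4)² = 1/9, sgn +1
I_A²/I_B² = (1/126)/(1/9) = 1/14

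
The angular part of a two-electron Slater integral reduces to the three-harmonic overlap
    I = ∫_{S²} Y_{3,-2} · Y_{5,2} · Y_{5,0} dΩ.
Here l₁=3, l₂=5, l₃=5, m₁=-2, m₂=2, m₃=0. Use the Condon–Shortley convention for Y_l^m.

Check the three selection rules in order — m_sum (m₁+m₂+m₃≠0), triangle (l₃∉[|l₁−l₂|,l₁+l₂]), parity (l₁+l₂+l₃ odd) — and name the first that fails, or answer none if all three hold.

parity

m₁+m₂+m₃ = -2 + 2 + 0 = 0  ✓
triangle: |3−5|=2 ≤ l₃=5 ≤ 3+5=8  ✓
parity: l₁+l₂+l₃ = 13 is odd  ✗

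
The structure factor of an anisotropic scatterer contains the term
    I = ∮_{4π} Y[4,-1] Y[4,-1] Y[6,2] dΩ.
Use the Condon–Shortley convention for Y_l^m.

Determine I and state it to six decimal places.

m-sum 0 ✓  L=14 even ✓  0≤6≤8 ✓
Π(2lᵢ+1) = 9×9×13 = 1053
triangle coeff Δ(4,4,6) = 1/1261260
Σ_t [0,2]: t=0:+1/4608 t=1:−1/1296 t=2:+1/4608 = -7/20736
(3j)²=20/1287 [(4 4 6; 0 0 0)], sign=-1
Σ_t [0,2]: t=0:+1/8640 t=1:−1/2304 t=2:+1/8640 = -7/34560
(3j)²=7/429 [(4 4 6; -1 -1 2)], sign=-1
⇒ 4πI² = 420/1573
I = (+1)√(420/1573/(4π)) = 0.14576570

0.145766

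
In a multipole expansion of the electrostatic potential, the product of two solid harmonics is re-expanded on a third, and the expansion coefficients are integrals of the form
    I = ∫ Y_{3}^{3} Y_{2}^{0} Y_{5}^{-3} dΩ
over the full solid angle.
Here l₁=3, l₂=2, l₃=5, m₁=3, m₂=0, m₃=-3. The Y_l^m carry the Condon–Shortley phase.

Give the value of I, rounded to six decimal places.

-0.126792

Checks pass: Σm=0; 10 even; l₃=5∈[1,5].
(2·3+1)(2·2+1)(2·5+1) = 385
Δ: 0! 6! 4! / 11! → 1/2310
sum: t=0:+1/144 = 1/144
3j²(3 2 5; 0 0 0) = Δ·Π!·Σ² = 10/231  (sign -1)
sum: t=0:+1/2880 = 1/2880
3j²(3 2 5; 3 0 -3) = Δ·Π!·Σ² = 2/165  (sign +1)
combine: 4πI² = 385·10/231·2/165 = 20/99
take √, sign -1: I = -0.12679218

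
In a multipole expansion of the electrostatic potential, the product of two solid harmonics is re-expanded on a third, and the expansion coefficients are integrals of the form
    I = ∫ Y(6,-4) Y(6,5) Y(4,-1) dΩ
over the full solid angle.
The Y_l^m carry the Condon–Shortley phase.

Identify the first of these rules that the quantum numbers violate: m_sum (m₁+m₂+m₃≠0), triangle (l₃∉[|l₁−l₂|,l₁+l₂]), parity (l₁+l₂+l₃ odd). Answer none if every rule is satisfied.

none

azimuthal sum: -4 + 5 − 1 = 0  ✓
0 ≤ 4 ≤ 12 (triangle on l)  ✓
L = 6 + 6 + 4 = 16 (even)  ✓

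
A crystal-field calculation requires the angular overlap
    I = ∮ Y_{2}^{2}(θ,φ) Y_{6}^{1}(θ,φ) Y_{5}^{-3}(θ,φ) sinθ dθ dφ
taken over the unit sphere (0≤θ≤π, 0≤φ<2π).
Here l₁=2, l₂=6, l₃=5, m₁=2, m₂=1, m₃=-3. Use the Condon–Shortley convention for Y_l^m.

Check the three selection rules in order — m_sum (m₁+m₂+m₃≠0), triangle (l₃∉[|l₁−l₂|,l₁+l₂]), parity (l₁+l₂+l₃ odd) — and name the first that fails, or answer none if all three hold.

parity

Σmᵢ = 0  ✓
l₃∈[|l₁−l₂|,l₁+l₂]=[4,8], have l₃=5  ✓
Σlᵢ = 13 ⇒ odd  ✗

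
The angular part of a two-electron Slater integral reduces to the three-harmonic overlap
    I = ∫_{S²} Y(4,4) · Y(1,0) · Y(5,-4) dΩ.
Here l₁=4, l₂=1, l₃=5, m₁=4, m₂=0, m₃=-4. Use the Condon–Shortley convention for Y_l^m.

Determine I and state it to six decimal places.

0.147319

Rules hold: Σm=0, L=10 even, 3≤5≤5.
N = 9·3·11 = 297
Δ = 0!·8!·2!/11! = 1/495
Racah Σ t=0..0: t=0:+1/576 = 1/576
⇒ 3j(4 1 5; 0 0 0)² = 5/99, sgn -1
Racah Σ t=0..0: t=0:+1/40320 = 1/40320
⇒ 3j(4 1 5; 4 0 -4)² = 1/55, sgn -1
4πI² = N·(3j₀)²·(3jₘ)² = 3/11
I = +1·√(0.272727/4π) = 0.14731920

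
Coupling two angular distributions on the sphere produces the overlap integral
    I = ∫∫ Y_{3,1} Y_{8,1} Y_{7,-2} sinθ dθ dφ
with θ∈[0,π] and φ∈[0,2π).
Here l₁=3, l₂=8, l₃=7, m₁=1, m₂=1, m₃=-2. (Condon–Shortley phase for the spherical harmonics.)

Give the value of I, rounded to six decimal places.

Checks pass: Σm=0; 18 even; l₃=7∈[5,11].
(2·3+1)(2·8+1)(2·7+1) = 1785
Δ: 4! 2! 12! / 19! → 1/5290740
sum: t=1:−1/7257600 t=2:+1/2073600 t=3:−1/7257600 = 1/4838400
3j²(3 8 7; 0 0 0) = Δ·Π!·Σ² = 252/20995  (sign -1)
sum: t=0:+1/104509440 t=1:−1/5806080 t=2:+1/4838400 = 23/522547200
3j²(3 8 7; 1 1 -2) = Δ·Π!·Σ² = 529/377910  (sign -1)
combine: 4πI² = 1785·252/20995·529/377910 = 155526/5185765
take √, sign +1: I = 0.04885288

0.048853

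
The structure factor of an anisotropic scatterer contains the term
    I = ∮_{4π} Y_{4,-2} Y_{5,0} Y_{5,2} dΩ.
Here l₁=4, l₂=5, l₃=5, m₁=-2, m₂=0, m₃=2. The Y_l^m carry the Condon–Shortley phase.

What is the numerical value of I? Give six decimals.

-0.099440

m-sum 0 ✓  L=14 even ✓  1≤5≤9 ✓
Π(2lᵢ+1) = 9×11×11 = 1089
triangle coeff Δ(4,5,5) = 1/3153150
Σ_t [0,4]: t=0:+1/69120 t=1:−1/1728 t=2:+1/576 t=3:−1/1728 t=4:+1/69120 = 7/11520
(3j)²=2/143 [(4 5 5; 0 0 0)], sign=-1
Σ_t [2,4]: t=2:+1/3456 t=3:−1/1728 t=4:+1/11520 = -7/34560
(3j)²=7/858 [(4 5 5; -2 0 2)], sign=+1
⇒ 4πI² = 21/169
I = (-1)√(21/169/(4π)) = -0.09944006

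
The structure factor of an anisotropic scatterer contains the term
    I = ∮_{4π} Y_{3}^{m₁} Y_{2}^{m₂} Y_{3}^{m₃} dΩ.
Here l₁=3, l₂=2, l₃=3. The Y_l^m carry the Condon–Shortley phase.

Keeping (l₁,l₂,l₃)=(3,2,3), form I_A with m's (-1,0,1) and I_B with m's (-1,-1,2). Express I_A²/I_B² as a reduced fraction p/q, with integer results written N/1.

3/5

Shared (l₁,l₂,l₃)=(3,2,3): N and (l;000)² cancel in I_A²/I_B².
A: Δ = 2!·4!·2!/9! = 1/3780; Racah Σ t=0..2: t=0:+1/96 t=1:−1/6 t=2:+1/16 = -3/32; ⇒ 3j(3 2 3; -1 0 1)² = 3/140, sgn -1
B: Δ = 2!·4!·2!/9! = 1/3780; Racah Σ t=0..1: t=0:+1/48 t=1:−1/12 = -1/16; ⇒ 3j(3 2 3; -1 -1 2)² = 1/28, sgn +1
I_A²/I_B² = (3/140)/(1/28) = 3/5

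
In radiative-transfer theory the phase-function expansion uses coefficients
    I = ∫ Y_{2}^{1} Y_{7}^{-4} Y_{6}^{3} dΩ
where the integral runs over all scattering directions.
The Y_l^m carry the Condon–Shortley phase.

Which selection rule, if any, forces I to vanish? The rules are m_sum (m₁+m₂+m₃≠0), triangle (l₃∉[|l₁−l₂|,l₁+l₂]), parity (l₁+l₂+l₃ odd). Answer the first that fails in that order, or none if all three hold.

m₁+m₂+m₃ = 1 − 4 + 3 = 0  ✓
triangle: |2−7|=5 ≤ l₃=6 ≤ 2+7=9  ✓
parity: l₁+l₂+l₃ = 15 is odd  ✗

parity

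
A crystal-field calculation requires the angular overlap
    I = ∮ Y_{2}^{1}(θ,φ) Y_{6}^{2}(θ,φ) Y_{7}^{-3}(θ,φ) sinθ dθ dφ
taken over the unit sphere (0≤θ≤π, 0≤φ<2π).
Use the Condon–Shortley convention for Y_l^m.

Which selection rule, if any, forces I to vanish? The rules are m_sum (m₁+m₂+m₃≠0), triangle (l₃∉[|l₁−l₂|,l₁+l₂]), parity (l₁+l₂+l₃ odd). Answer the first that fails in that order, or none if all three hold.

Σmᵢ = 0  ✓
l₃∈[|l₁−l₂|,l₁+l₂]=[4,8], have l₃=7  ✓
Σlᵢ = 15 ⇒ odd  ✗

parity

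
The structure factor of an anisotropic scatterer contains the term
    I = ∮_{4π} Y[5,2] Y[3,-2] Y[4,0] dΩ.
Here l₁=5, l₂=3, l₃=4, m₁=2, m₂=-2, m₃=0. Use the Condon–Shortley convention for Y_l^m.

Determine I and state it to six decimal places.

Checks pass: Σm=0; 12 even; l₃=4∈[2,8].
(2·5+1)(2·3+1)(2·4+1) = 693
Δ: 4! 6! 2! / 13! → 1/180180
sum: t=1:−1/576 t=2:+1/144 t=3:−1/576 = 1/288
3j²(5 3 4; 0 0 0) = Δ·Π!·Σ² = 20/1001  (sign +1)
sum: t=0:+1/864 t=1:−1/576 = -1/1728
3j²(5 3 4; 2 -2 0) = Δ·Π!·Σ² = 5/1287  (sign -1)
combine: 4πI² = 693·20/1001·5/1287 = 100/1859
take √, sign -1: I = -0.06542675

-0.065427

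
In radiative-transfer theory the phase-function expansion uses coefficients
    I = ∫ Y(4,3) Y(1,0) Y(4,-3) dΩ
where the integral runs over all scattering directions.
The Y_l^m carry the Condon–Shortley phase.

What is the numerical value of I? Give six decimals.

0.000000

l₁+l₂+l₃=9 is odd: 3j(l;000)=0 ⇒ I=0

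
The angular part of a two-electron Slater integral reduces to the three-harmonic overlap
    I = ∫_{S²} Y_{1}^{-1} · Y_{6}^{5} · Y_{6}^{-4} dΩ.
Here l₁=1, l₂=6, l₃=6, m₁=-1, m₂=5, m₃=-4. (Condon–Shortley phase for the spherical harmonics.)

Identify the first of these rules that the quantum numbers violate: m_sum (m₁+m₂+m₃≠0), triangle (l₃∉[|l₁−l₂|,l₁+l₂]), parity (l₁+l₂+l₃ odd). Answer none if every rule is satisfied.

parity

Σmᵢ = 0  ✓
l₃∈[|l₁−l₂|,l₁+l₂]=[5,7], have l₃=6  ✓
Σlᵢ = 13 ⇒ odd  ✗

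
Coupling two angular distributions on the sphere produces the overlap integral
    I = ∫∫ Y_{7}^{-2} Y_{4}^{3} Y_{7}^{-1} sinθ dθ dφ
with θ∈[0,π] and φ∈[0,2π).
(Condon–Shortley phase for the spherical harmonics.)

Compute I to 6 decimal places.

-0.033455

Rules hold: Σm=0, L=18 even, 3≤7≤11.
N = 15·9·15 = 2025
Δ = 4!·10!·4!/19! = 1/58198140
Racah Σ t=0..4: t=0:+1/17418240 t=1:−1/622080 t=2:+1/230400 t=3:−1/622080 t=4:+1/17418240 = 1/806400
⇒ 3j(7 4 7; 0 0 0)² = 2268/230945, sgn -1
Racah Σ t=3..4: t=3:−1/2488320 t=4:+1/2073600 = 1/12441600
⇒ 3j(7 4 7; -2 3 -1)² = 98/138567, sgn +1
4πI² = N·(3j₀)²·(3jₘ)² = 30005640/2133423721
I = -1·√(0.0140645/4π) = -0.03345476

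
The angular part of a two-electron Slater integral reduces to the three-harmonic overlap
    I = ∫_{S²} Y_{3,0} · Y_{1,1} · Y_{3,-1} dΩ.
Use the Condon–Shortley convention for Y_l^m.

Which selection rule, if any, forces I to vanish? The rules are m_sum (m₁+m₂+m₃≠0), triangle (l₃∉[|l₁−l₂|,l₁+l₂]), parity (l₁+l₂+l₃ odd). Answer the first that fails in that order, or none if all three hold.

parity

m₁+m₂+m₃ = 0 + 1 − 1 = 0  ✓
triangle: |3−1|=2 ≤ l₃=3 ≤ 3+1=4  ✓
parity: l₁+l₂+l₃ = 7 is odd  ✗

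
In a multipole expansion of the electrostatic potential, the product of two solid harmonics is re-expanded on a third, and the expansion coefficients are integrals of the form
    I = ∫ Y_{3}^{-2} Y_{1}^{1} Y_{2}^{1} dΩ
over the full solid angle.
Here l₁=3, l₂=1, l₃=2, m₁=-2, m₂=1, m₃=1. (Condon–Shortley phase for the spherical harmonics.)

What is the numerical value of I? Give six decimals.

0.261169

Rules hold: Σm=0, L=6 even, 2≤2≤4.
N = 7·3·5 = 105
Δ = 2!·4!·0!/7! = 1/105
Racah Σ t=1..1: t=1:−1/4 = -1/4
⇒ 3j(3 1 2; 0 0 0)² = 3/35, sgn -1
Racah Σ t=2..2: t=2:+1/12 = 1/12
⇒ 3j(3 1 2; -2 1 1)² = 2/21, sgn -1
4πI² = N·(3j₀)²·(3jₘ)² = 6/7
I = +1·√(0.857143/4π) = 0.26116903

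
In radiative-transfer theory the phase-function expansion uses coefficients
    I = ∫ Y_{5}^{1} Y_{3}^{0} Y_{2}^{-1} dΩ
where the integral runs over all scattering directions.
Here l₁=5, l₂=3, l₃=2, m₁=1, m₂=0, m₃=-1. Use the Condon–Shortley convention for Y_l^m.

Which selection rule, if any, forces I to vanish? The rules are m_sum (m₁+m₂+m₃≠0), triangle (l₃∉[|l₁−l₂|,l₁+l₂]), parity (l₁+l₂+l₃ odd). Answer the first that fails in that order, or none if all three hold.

none

m₁+m₂+m₃ = 1 + 0 − 1 = 0  ✓
triangle: |5−3|=2 ≤ l₃=2 ≤ 5+3=8  ✓
parity: l₁+l₂+l₃ = 10 is even  ✓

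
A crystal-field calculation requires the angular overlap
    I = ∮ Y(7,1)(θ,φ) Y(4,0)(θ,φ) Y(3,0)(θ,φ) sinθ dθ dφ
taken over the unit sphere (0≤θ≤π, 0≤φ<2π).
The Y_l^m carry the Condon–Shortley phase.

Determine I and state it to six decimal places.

Σmᵢ = 1 ≠ 0, so the φ-integral vanishes; I = 0

0.000000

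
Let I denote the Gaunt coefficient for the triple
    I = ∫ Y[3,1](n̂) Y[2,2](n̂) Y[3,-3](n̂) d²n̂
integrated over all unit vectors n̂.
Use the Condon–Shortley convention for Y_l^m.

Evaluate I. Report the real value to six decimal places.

Rules hold: Σm=0, L=8 even, 1≤3≤5.
N = 7·5·7 = 245
Δ = 2!·4!·2!/9! = 1/3780
Racah Σ t=0..2: t=0:+1/24 t=1:−1/4 t=2:+1/24 = -1/6
⇒ 3j(3 2 3; 0 0 0)² = 4/105, sgn +1
Racah Σ t=2..2: t=2:+1/96 = 1/96
⇒ 3j(3 2 3; 1 2 -3)² = 1/42, sgn +1
4πI² = N·(3j₀)²·(3jₘ)² = 2/9
I = +1·√(0.222222/4π) = 0.13298076

0.132981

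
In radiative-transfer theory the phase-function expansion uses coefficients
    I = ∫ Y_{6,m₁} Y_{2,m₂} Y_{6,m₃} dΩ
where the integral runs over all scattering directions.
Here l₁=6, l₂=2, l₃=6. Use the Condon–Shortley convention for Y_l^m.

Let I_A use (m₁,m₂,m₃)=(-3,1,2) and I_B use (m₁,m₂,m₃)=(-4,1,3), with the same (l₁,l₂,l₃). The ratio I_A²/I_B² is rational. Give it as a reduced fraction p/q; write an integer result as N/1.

Same 6,2,6: normalisation and zero-m 3j drop out of the ratio.
A: Δ: 2! 10! 2! / 15! → 1/90090; sum: t=1:−1/161280 t=2:+1/60480 = 1/96768; 3j²(6 2 6; -3 1 2) = Δ·Π!·Σ² = 15/1001  (sign +1)
B: Δ: 2! 10! 2! / 15! → 1/90090; sum: t=1:−1/725760 t=2:+1/161280 = 1/207360; 3j²(6 2 6; -4 1 3) = Δ·Π!·Σ² = 7/286  (sign -1)
I_A²/I_B² = (15/1001)/(7/286) = 30/49

30/49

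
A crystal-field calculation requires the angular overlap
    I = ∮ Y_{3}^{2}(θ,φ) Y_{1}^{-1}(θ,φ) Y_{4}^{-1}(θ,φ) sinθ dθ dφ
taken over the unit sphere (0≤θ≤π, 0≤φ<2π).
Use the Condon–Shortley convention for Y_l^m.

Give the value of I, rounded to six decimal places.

m-sum 0 ✓  L=8 even ✓  2≤4≤4 ✓
Π(2lᵢ+1) = 7×3×9 = 189
triangle coeff Δ(3,1,4) = 1/252
Σ_t [0,0]: t=0:+1/36 = 1/36
(3j)²=4/63 [(3 1 4; 0 0 0)], sign=+1
Σ_t [0,0]: t=0:+1/240 = 1/240
(3j)²=1/84 [(3 1 4; 2 -1 -1)], sign=-1
⇒ 4πI² = 1/7
I = (-1)√(1/7/(4π)) = -0.10662181

-0.106622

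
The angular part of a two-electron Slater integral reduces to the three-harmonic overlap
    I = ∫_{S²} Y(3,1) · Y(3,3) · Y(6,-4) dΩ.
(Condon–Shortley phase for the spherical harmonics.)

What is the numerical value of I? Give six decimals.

m-sum 0 ✓  L=12 even ✓  0≤6≤6 ✓
Π(2lᵢ+1) = 7×7×13 = 637
triangle coeff Δ(3,3,6) = 1/12012
Σ_t [0,0]: t=0:+1/1296 = 1/1296
(3j)²=100/3003 [(3 3 6; 0 0 0)], sign=+1
Σ_t [0,0]: t=0:+1/34560 = 1/34560
(3j)²=5/286 [(3 3 6; 1 3 -4)], sign=+1
⇒ 4πI² = 1750/4719
I = (+1)√(1750/4719/(4π)) = 0.17178653

0.171787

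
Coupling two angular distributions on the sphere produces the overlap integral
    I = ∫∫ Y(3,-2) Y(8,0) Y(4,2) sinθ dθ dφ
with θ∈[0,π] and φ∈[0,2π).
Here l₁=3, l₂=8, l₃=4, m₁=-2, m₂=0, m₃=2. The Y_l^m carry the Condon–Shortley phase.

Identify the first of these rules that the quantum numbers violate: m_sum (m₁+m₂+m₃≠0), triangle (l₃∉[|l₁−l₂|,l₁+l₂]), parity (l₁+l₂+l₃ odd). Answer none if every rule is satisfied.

m₁+m₂+m₃ = -2 + 0 + 2 = 0  ✓
triangle: |3−8|=5 ≤ l₃=4 ≤ 3+8=11  ✗
parity: l₁+l₂+l₃ = 15 is odd

triangle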